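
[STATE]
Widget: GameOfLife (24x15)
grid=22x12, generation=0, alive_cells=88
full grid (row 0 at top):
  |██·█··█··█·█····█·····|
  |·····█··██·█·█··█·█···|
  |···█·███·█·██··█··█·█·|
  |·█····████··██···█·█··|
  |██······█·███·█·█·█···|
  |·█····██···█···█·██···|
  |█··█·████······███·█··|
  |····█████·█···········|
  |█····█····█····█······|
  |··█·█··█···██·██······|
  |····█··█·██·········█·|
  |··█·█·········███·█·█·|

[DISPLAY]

Gen: 0                  
██·█··█··█·█····█·····  
·····█··██·█·█··█·█···  
···█·███·█·██··█··█·█·  
·█····████··██···█·█··  
██······█·███·█·█·█···  
·█····██···█···█·██···  
█··█·████······███·█··  
····█████·█···········  
█····█····█····█······  
··█·█··█···██·██······  
····█··█·██·········█·  
··█·█·········███·█·█·  
                        
                        


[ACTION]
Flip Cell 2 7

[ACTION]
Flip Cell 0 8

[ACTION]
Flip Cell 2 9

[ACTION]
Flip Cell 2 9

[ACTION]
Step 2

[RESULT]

Gen: 2                  
········█·······█·····  
····███·█·███··██·█···  
··███·········█···██··  
█·█████······█·····█··  
···█·██··██······█·██·  
█·█······█·█·██···█···  
········██·█··███·····  
········█·█····█······  
···█·█····█·····█·····  
···█··█····███··█·····  
······███·███···█·····  
····█·················  
                        
                        


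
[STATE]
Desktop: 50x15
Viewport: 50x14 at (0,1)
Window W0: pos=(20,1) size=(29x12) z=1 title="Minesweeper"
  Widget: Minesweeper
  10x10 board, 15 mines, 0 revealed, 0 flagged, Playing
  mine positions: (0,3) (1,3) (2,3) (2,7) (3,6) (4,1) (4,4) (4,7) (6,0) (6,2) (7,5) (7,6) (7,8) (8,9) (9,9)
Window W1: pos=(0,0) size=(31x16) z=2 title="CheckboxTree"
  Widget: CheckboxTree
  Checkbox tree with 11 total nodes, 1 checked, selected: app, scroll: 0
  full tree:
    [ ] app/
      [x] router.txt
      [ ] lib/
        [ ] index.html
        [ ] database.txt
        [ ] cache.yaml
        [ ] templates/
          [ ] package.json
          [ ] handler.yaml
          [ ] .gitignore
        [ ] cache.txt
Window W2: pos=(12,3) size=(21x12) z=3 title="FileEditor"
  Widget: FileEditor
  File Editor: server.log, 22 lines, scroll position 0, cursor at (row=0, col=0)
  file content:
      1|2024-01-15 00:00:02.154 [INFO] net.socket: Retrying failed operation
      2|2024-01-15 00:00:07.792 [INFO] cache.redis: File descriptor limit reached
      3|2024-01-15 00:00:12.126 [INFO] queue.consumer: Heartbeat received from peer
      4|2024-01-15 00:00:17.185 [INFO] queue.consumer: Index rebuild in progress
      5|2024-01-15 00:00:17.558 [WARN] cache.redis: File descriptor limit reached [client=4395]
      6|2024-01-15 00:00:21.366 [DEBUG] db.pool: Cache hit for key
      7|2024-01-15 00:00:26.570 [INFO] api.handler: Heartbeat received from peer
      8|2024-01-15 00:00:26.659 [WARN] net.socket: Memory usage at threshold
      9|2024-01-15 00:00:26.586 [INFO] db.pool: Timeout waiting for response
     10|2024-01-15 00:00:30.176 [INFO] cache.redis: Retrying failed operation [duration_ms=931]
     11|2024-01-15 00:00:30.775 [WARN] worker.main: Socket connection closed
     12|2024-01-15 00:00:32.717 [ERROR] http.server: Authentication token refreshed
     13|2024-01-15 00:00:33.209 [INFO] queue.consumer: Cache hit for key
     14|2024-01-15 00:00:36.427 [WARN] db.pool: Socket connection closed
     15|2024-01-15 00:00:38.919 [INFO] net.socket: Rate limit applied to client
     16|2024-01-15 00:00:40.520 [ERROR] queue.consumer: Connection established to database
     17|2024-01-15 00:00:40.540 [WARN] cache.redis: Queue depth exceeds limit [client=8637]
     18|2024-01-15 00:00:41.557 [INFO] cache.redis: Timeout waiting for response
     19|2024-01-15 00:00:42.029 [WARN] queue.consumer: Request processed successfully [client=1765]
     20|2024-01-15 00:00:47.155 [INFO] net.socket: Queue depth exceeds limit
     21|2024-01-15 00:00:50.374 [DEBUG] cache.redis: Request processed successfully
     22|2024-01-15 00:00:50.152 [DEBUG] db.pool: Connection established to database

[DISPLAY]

┃ CheckboxTree                ┃━━━━━━━━━━━━━━━━━┓ 
┠─────────────────────────────┨er               ┃ 
┃>[-] app/  ┏━━━━━━━━━━━━━━━━━━━┓───────────────┨ 
┃   [x] rout┃ FileEditor        ┃               ┃ 
┃   [ ] lib/┠───────────────────┨               ┃ 
┃     [ ] in┃█024-01-15 00:00:0▲┃               ┃ 
┃     [ ] da┃2024-01-15 00:00:0█┃               ┃ 
┃     [ ] ca┃2024-01-15 00:00:1░┃               ┃ 
┃     [ ] te┃2024-01-15 00:00:1░┃               ┃ 
┃       [ ] ┃2024-01-15 00:00:1░┃               ┃ 
┃       [ ] ┃2024-01-15 00:00:2░┃               ┃ 
┃       [ ] ┃2024-01-15 00:00:2░┃━━━━━━━━━━━━━━━┛ 
┃     [ ] ca┃2024-01-15 00:00:2▼┃                 
┃           ┗━━━━━━━━━━━━━━━━━━━┛                 


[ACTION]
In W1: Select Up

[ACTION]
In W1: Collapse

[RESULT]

┃ CheckboxTree                ┃━━━━━━━━━━━━━━━━━┓ 
┠─────────────────────────────┨er               ┃ 
┃>[-] app/  ┏━━━━━━━━━━━━━━━━━━━┓───────────────┨ 
┃           ┃ FileEditor        ┃               ┃ 
┃           ┠───────────────────┨               ┃ 
┃           ┃█024-01-15 00:00:0▲┃               ┃ 
┃           ┃2024-01-15 00:00:0█┃               ┃ 
┃           ┃2024-01-15 00:00:1░┃               ┃ 
┃           ┃2024-01-15 00:00:1░┃               ┃ 
┃           ┃2024-01-15 00:00:1░┃               ┃ 
┃           ┃2024-01-15 00:00:2░┃               ┃ 
┃           ┃2024-01-15 00:00:2░┃━━━━━━━━━━━━━━━┛ 
┃           ┃2024-01-15 00:00:2▼┃                 
┃           ┗━━━━━━━━━━━━━━━━━━━┛                 


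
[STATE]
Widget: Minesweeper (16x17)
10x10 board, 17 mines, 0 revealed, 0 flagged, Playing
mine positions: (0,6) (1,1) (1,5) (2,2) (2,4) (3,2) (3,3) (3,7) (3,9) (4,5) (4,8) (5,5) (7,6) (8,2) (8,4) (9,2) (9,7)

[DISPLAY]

■■■■■■■■■■      
■■■■■■■■■■      
■■■■■■■■■■      
■■■■■■■■■■      
■■■■■■■■■■      
■■■■■■■■■■      
■■■■■■■■■■      
■■■■■■■■■■      
■■■■■■■■■■      
■■■■■■■■■■      
                
                
                
                
                
                
                


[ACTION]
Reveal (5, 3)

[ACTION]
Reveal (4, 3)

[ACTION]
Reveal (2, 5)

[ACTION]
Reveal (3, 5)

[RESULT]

■■■■■■■■■■      
■■■■■■■■■■      
13■■■2■■■■      
 2■■■2■■■■      
 1223■■■■■      
    2■■■■■      
    1■■■■■      
 1121■■■■■      
 2■■■■■■■■      
 2■■■■■■■■      
                
                
                
                
                
                
                


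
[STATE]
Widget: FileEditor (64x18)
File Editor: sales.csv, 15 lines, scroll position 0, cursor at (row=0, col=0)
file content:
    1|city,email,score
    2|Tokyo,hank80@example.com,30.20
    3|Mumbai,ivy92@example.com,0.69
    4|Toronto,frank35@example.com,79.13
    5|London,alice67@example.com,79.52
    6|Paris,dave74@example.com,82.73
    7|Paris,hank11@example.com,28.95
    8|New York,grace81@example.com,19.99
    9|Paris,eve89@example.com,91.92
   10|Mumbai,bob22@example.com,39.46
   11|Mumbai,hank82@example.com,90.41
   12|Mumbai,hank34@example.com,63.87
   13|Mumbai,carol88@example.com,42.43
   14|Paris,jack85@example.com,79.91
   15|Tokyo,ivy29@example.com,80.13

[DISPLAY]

█ity,email,score                                               ▲
Tokyo,hank80@example.com,30.20                                 █
Mumbai,ivy92@example.com,0.69                                  ░
Toronto,frank35@example.com,79.13                              ░
London,alice67@example.com,79.52                               ░
Paris,dave74@example.com,82.73                                 ░
Paris,hank11@example.com,28.95                                 ░
New York,grace81@example.com,19.99                             ░
Paris,eve89@example.com,91.92                                  ░
Mumbai,bob22@example.com,39.46                                 ░
Mumbai,hank82@example.com,90.41                                ░
Mumbai,hank34@example.com,63.87                                ░
Mumbai,carol88@example.com,42.43                               ░
Paris,jack85@example.com,79.91                                 ░
Tokyo,ivy29@example.com,80.13                                  ░
                                                               ░
                                                               ░
                                                               ▼


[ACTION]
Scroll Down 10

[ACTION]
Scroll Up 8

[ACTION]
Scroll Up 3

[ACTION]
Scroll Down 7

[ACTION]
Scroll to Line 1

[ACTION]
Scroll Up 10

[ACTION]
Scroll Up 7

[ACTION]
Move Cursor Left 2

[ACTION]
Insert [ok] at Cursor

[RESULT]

ok█ity,email,score                                             ▲
Tokyo,hank80@example.com,30.20                                 █
Mumbai,ivy92@example.com,0.69                                  ░
Toronto,frank35@example.com,79.13                              ░
London,alice67@example.com,79.52                               ░
Paris,dave74@example.com,82.73                                 ░
Paris,hank11@example.com,28.95                                 ░
New York,grace81@example.com,19.99                             ░
Paris,eve89@example.com,91.92                                  ░
Mumbai,bob22@example.com,39.46                                 ░
Mumbai,hank82@example.com,90.41                                ░
Mumbai,hank34@example.com,63.87                                ░
Mumbai,carol88@example.com,42.43                               ░
Paris,jack85@example.com,79.91                                 ░
Tokyo,ivy29@example.com,80.13                                  ░
                                                               ░
                                                               ░
                                                               ▼


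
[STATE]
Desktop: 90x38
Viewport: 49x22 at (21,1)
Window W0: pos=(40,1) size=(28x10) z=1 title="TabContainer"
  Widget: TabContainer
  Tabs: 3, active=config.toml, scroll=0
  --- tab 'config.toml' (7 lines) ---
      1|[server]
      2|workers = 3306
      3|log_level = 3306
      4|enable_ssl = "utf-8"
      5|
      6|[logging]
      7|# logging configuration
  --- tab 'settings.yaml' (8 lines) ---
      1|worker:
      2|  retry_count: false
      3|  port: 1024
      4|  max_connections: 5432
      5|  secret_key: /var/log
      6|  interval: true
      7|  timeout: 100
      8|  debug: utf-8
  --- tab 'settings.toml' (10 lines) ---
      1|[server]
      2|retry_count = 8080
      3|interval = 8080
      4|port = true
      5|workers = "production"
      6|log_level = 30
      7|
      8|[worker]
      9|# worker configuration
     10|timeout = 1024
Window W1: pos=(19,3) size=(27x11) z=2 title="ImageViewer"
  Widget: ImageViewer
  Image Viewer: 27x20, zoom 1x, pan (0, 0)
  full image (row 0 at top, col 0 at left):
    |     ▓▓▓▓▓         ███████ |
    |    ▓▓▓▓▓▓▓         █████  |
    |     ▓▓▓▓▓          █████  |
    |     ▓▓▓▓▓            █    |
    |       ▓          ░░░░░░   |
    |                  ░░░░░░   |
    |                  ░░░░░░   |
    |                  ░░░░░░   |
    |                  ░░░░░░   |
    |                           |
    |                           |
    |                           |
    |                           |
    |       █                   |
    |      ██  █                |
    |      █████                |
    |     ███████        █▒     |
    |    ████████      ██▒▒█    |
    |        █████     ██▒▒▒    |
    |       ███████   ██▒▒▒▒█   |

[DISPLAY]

                   ┏━━━━━━━━━━━━━━━━━━━━━━━━━━┓  
                   ┃ TabContainer             ┃  
━━━━━━━━━━━━━━━━━━━━━━━━┓─────────────────────┨  
ImageViewer             ┃ig.toml]│ settings.ya┃  
────────────────────────┨─────────────────────┃  
    ▓▓▓▓▓         ██████┃er]                  ┃  
   ▓▓▓▓▓▓▓         █████┃rs = 3306            ┃  
    ▓▓▓▓▓          █████┃evel = 3306          ┃  
    ▓▓▓▓▓            █  ┃e_ssl = "utf-8"      ┃  
      ▓          ░░░░░░ ┃━━━━━━━━━━━━━━━━━━━━━┛  
                 ░░░░░░ ┃                        
                 ░░░░░░ ┃                        
━━━━━━━━━━━━━━━━━━━━━━━━┛                        
                                                 
                                                 
                                                 
                                                 
                                                 
                                                 
                                                 
                                                 
                                                 


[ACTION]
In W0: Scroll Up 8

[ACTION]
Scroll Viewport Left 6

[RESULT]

                         ┏━━━━━━━━━━━━━━━━━━━━━━━
                         ┃ TabContainer          
    ┏━━━━━━━━━━━━━━━━━━━━━━━━━┓──────────────────
    ┃ ImageViewer             ┃ig.toml]│ settings
    ┠─────────────────────────┨──────────────────
    ┃     ▓▓▓▓▓         ██████┃er]               
    ┃    ▓▓▓▓▓▓▓         █████┃rs = 3306         
    ┃     ▓▓▓▓▓          █████┃evel = 3306       
    ┃     ▓▓▓▓▓            █  ┃e_ssl = "utf-8"   
    ┃       ▓          ░░░░░░ ┃━━━━━━━━━━━━━━━━━━
    ┃                  ░░░░░░ ┃                  
    ┃                  ░░░░░░ ┃                  
    ┗━━━━━━━━━━━━━━━━━━━━━━━━━┛                  
                                                 
                                                 
                                                 
                                                 
                                                 
                                                 
                                                 
                                                 
                                                 


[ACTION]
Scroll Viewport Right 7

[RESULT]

                  ┏━━━━━━━━━━━━━━━━━━━━━━━━━━┓   
                  ┃ TabContainer             ┃   
━━━━━━━━━━━━━━━━━━━━━━━┓─────────────────────┨   
mageViewer             ┃ig.toml]│ settings.ya┃   
───────────────────────┨─────────────────────┃   
   ▓▓▓▓▓         ██████┃er]                  ┃   
  ▓▓▓▓▓▓▓         █████┃rs = 3306            ┃   
   ▓▓▓▓▓          █████┃evel = 3306          ┃   
   ▓▓▓▓▓            █  ┃e_ssl = "utf-8"      ┃   
     ▓          ░░░░░░ ┃━━━━━━━━━━━━━━━━━━━━━┛   
                ░░░░░░ ┃                         
                ░░░░░░ ┃                         
━━━━━━━━━━━━━━━━━━━━━━━┛                         
                                                 
                                                 
                                                 
                                                 
                                                 
                                                 
                                                 
                                                 
                                                 


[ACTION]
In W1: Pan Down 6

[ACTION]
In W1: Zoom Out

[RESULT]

                  ┏━━━━━━━━━━━━━━━━━━━━━━━━━━┓   
                  ┃ TabContainer             ┃   
━━━━━━━━━━━━━━━━━━━━━━━┓─────────────────────┨   
mageViewer             ┃ig.toml]│ settings.ya┃   
───────────────────────┨─────────────────────┃   
                ░░░░░░ ┃er]                  ┃   
                ░░░░░░ ┃rs = 3306            ┃   
                ░░░░░░ ┃evel = 3306          ┃   
                       ┃e_ssl = "utf-8"      ┃   
                       ┃━━━━━━━━━━━━━━━━━━━━━┛   
                       ┃                         
                       ┃                         
━━━━━━━━━━━━━━━━━━━━━━━┛                         
                                                 
                                                 
                                                 
                                                 
                                                 
                                                 
                                                 
                                                 
                                                 


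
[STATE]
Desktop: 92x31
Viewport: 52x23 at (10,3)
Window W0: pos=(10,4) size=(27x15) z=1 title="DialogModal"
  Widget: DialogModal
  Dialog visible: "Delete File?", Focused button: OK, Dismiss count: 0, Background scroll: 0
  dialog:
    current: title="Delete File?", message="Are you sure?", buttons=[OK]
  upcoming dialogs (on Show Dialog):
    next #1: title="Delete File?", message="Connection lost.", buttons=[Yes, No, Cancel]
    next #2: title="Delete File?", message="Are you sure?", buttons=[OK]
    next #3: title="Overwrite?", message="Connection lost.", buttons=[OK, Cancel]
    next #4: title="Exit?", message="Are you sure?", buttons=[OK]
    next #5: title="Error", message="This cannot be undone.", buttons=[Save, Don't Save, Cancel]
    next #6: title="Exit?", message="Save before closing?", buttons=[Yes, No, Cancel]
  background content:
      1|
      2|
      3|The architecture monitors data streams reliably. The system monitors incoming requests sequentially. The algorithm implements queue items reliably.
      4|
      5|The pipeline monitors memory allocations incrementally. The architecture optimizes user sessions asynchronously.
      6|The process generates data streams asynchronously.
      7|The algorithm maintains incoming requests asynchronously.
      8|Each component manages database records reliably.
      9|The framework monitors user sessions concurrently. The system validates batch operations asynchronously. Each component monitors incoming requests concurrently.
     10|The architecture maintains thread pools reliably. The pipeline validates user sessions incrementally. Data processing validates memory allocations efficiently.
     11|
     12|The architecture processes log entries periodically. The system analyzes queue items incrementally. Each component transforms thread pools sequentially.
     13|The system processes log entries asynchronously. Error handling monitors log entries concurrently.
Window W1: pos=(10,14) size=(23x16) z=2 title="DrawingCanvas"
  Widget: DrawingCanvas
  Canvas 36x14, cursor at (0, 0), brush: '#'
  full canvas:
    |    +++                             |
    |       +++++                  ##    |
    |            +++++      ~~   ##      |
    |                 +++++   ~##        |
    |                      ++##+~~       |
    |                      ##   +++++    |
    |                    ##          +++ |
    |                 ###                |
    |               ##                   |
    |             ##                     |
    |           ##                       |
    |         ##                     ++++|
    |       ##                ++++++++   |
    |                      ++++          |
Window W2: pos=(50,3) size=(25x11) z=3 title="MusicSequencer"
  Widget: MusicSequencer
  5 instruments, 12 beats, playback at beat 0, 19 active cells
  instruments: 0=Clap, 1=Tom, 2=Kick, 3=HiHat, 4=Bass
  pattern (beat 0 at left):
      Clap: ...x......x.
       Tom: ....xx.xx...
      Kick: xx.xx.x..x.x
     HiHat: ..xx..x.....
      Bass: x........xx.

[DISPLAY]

                                        ┏━━━━━━━━━━━
┏━━━━━━━━━━━━━━━━━━━━━━━━━┓             ┃ MusicSeque
┃ DialogModal             ┃             ┠───────────
┠─────────────────────────┨             ┃      ▼1234
┃                         ┃             ┃  Clap···█·
┃                         ┃             ┃   Tom····█
┃The architecture monitors┃             ┃  Kick██·██
┃    ┌───────────────┐    ┃             ┃ HiHat··██·
┃The │  Delete File? │ mem┃             ┃  Bass█····
┃The │ Are you sure? │ dat┃             ┃           
┃The │      [OK]     │ns i┃             ┗━━━━━━━━━━━
┏━━━━━━━━━━━━━━━━━━━━━┓ da┃                         
┃ DrawingCanvas       ┃ us┃                         
┠─────────────────────┨ain┃                         
┃+   +++              ┃   ┃                         
┃       +++++         ┃━━━┛                         
┃            +++++    ┃                             
┃                 ++++┃                             
┃                     ┃                             
┃                     ┃                             
┃                    #┃                             
┃                 ### ┃                             
┃               ##    ┃                             


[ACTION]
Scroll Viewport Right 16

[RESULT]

                        ┏━━━━━━━━━━━━━━━━━━━━━━━┓   
━━━━━━━━━━┓             ┃ MusicSequencer        ┃   
          ┃             ┠───────────────────────┨   
──────────┨             ┃      ▼12345678901     ┃   
          ┃             ┃  Clap···█······█·     ┃   
          ┃             ┃   Tom····██·██···     ┃   
e monitors┃             ┃  Kick██·██·█··█·█     ┃   
─────┐    ┃             ┃ HiHat··██··█·····     ┃   
ile? │ mem┃             ┃  Bass█········██·     ┃   
ure? │ dat┃             ┃                       ┃   
     │ns i┃             ┗━━━━━━━━━━━━━━━━━━━━━━━┛   
━━━━━━┓ da┃                                         
      ┃ us┃                                         
──────┨ain┃                                         
      ┃   ┃                                         
      ┃━━━┛                                         
++    ┃                                             
  ++++┃                                             
      ┃                                             
      ┃                                             
     #┃                                             
  ### ┃                                             
##    ┃                                             


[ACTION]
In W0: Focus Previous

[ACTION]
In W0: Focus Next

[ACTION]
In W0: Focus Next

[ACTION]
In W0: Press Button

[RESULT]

                        ┏━━━━━━━━━━━━━━━━━━━━━━━┓   
━━━━━━━━━━┓             ┃ MusicSequencer        ┃   
          ┃             ┠───────────────────────┨   
──────────┨             ┃      ▼12345678901     ┃   
          ┃             ┃  Clap···█······█·     ┃   
          ┃             ┃   Tom····██·██···     ┃   
e monitors┃             ┃  Kick██·██·█··█·█     ┃   
          ┃             ┃ HiHat··██··█·····     ┃   
nitors mem┃             ┃  Bass█········██·     ┃   
erates dat┃             ┃                       ┃   
aintains i┃             ┗━━━━━━━━━━━━━━━━━━━━━━━┛   
━━━━━━┓ da┃                                         
      ┃ us┃                                         
──────┨ain┃                                         
      ┃   ┃                                         
      ┃━━━┛                                         
++    ┃                                             
  ++++┃                                             
      ┃                                             
      ┃                                             
     #┃                                             
  ### ┃                                             
##    ┃                                             


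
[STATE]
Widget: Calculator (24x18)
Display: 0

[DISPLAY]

                       0
┌───┬───┬───┬───┐       
│ 7 │ 8 │ 9 │ ÷ │       
├───┼───┼───┼───┤       
│ 4 │ 5 │ 6 │ × │       
├───┼───┼───┼───┤       
│ 1 │ 2 │ 3 │ - │       
├───┼───┼───┼───┤       
│ 0 │ . │ = │ + │       
├───┼───┼───┼───┤       
│ C │ MC│ MR│ M+│       
└───┴───┴───┴───┘       
                        
                        
                        
                        
                        
                        


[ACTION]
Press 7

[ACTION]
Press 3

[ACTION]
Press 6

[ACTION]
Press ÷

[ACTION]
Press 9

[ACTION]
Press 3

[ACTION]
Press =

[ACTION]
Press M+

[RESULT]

             7.913978495
┌───┬───┬───┬───┐       
│ 7 │ 8 │ 9 │ ÷ │       
├───┼───┼───┼───┤       
│ 4 │ 5 │ 6 │ × │       
├───┼───┼───┼───┤       
│ 1 │ 2 │ 3 │ - │       
├───┼───┼───┼───┤       
│ 0 │ . │ = │ + │       
├───┼───┼───┼───┤       
│ C │ MC│ MR│ M+│       
└───┴───┴───┴───┘       
                        
                        
                        
                        
                        
                        


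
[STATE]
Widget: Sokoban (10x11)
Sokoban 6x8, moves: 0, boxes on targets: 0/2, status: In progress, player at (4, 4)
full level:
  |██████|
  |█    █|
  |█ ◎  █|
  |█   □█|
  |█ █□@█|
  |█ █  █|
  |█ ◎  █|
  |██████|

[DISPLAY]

██████    
█    █    
█ ◎  █    
█   □█    
█ █□@█    
█ █  █    
█ ◎  █    
██████    
Moves: 0  
          
          


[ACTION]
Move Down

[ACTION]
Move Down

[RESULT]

██████    
█    █    
█ ◎  █    
█   □█    
█ █□ █    
█ █  █    
█ ◎ @█    
██████    
Moves: 2  
          
          


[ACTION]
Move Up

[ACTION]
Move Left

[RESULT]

██████    
█    █    
█ ◎  █    
█   □█    
█ █□ █    
█ █@ █    
█ ◎  █    
██████    
Moves: 4  
          
          


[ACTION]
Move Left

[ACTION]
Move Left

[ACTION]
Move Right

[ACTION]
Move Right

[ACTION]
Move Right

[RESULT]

██████    
█    █    
█ ◎  █    
█   □█    
█ █□ █    
█ █ @█    
█ ◎  █    
██████    
Moves: 5  
          
          


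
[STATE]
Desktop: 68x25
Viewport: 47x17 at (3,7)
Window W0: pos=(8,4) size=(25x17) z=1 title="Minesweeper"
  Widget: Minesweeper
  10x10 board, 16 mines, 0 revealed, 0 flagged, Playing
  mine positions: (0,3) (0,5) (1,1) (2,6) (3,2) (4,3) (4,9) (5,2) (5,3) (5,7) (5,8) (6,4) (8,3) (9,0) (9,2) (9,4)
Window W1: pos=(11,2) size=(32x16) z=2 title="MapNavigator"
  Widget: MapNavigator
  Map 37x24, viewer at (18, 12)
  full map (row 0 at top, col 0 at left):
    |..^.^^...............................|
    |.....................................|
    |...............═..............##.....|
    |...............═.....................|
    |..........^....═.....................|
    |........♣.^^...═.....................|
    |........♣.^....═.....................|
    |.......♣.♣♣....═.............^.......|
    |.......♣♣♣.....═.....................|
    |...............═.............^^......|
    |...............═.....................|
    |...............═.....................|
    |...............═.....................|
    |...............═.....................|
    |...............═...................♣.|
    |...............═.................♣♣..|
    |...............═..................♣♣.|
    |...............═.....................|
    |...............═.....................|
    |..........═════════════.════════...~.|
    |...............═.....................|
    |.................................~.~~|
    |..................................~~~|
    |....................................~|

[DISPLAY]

     ┃■■┃....♣♣♣.....═.................┃       
     ┃■■┃............═.............^^..┃       
     ┃■■┃............═.................┃       
     ┃■■┃............═.................┃       
     ┃■■┃............═..@..............┃       
     ┃■■┃............═.................┃       
     ┃■■┃............═.................┃       
     ┃■■┃............═.................┃       
     ┃■■┃............═.................┃       
     ┃■■┃............═.................┃       
     ┃  ┗━━━━━━━━━━━━━━━━━━━━━━━━━━━━━━┛       
     ┃                       ┃                 
     ┃                       ┃                 
     ┗━━━━━━━━━━━━━━━━━━━━━━━┛                 
                                               
                                               
                                               


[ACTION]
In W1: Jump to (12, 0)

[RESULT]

     ┃■■┃                              ┃       
     ┃■■┃                              ┃       
     ┃■■┃                              ┃       
     ┃■■┃                              ┃       
     ┃■■┃   ..^.^^......@..............┃       
     ┃■■┃   ...........................┃       
     ┃■■┃   ...............═...........┃       
     ┃■■┃   ...............═...........┃       
     ┃■■┃   ..........^....═...........┃       
     ┃■■┃   ........♣.^^...═...........┃       
     ┃  ┗━━━━━━━━━━━━━━━━━━━━━━━━━━━━━━┛       
     ┃                       ┃                 
     ┃                       ┃                 
     ┗━━━━━━━━━━━━━━━━━━━━━━━┛                 
                                               
                                               
                                               


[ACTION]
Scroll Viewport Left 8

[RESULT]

        ┃■■┃                              ┃    
        ┃■■┃                              ┃    
        ┃■■┃                              ┃    
        ┃■■┃                              ┃    
        ┃■■┃   ..^.^^......@..............┃    
        ┃■■┃   ...........................┃    
        ┃■■┃   ...............═...........┃    
        ┃■■┃   ...............═...........┃    
        ┃■■┃   ..........^....═...........┃    
        ┃■■┃   ........♣.^^...═...........┃    
        ┃  ┗━━━━━━━━━━━━━━━━━━━━━━━━━━━━━━┛    
        ┃                       ┃              
        ┃                       ┃              
        ┗━━━━━━━━━━━━━━━━━━━━━━━┛              
                                               
                                               
                                               


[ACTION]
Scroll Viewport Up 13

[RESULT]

                                               
                                               
           ┏━━━━━━━━━━━━━━━━━━━━━━━━━━━━━━┓    
           ┃ MapNavigator                 ┃    
        ┏━━┠──────────────────────────────┨    
        ┃ M┃                              ┃    
        ┠──┃                              ┃    
        ┃■■┃                              ┃    
        ┃■■┃                              ┃    
        ┃■■┃                              ┃    
        ┃■■┃                              ┃    
        ┃■■┃   ..^.^^......@..............┃    
        ┃■■┃   ...........................┃    
        ┃■■┃   ...............═...........┃    
        ┃■■┃   ...............═...........┃    
        ┃■■┃   ..........^....═...........┃    
        ┃■■┃   ........♣.^^...═...........┃    


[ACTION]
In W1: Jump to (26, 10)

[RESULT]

                                               
                                               
           ┏━━━━━━━━━━━━━━━━━━━━━━━━━━━━━━┓    
           ┃ MapNavigator                 ┃    
        ┏━━┠──────────────────────────────┨    
        ┃ M┃....═.....................    ┃    
        ┠──┃^...═.....................    ┃    
        ┃■■┃....═.....................    ┃    
        ┃■■┃....═.............^.......    ┃    
        ┃■■┃....═.....................    ┃    
        ┃■■┃....═.............^^......    ┃    
        ┃■■┃....═..........@..........    ┃    
        ┃■■┃....═.....................    ┃    
        ┃■■┃....═.....................    ┃    
        ┃■■┃....═.....................    ┃    
        ┃■■┃....═...................♣.    ┃    
        ┃■■┃....═.................♣♣..    ┃    


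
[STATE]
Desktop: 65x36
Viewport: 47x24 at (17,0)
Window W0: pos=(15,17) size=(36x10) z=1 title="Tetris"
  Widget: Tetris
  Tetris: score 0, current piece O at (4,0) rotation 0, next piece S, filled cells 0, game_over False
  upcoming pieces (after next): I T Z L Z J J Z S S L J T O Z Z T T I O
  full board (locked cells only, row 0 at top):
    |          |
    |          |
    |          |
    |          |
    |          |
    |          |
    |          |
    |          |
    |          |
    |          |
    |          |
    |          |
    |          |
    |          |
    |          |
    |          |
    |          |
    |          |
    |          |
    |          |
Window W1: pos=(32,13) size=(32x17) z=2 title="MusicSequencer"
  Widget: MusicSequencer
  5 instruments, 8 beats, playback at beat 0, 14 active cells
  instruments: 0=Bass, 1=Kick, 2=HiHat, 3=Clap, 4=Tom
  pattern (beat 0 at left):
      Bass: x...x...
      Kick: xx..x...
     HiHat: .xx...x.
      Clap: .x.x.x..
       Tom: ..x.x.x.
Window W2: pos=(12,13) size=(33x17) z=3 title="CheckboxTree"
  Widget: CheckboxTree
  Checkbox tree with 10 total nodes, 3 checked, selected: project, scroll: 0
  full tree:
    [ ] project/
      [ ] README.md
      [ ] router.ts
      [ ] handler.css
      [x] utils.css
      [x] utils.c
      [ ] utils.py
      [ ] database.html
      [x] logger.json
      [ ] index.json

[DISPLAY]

                                               
                                               
                                               
                                               
                                               
                                               
                                               
                                               
                                               
                                               
                                               
                                               
                                               
━━━━━━━━━━━━━━━━━━━━━━━━━━━┓━━━━━━━━━━━━━━━━━━┓
ckboxTree                  ┃cer               ┃
───────────────────────────┨──────────────────┨
 project/                  ┃67                ┃
 ] README.md               ┃··                ┃
 ] router.ts               ┃··                ┃
 ] handler.css             ┃█·                ┃
x] utils.css               ┃··                ┃
x] utils.c                 ┃█·                ┃
 ] utils.py                ┃                  ┃
 ] database.html           ┃                  ┃


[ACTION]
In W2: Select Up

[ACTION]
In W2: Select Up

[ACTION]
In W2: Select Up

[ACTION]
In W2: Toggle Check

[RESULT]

                                               
                                               
                                               
                                               
                                               
                                               
                                               
                                               
                                               
                                               
                                               
                                               
                                               
━━━━━━━━━━━━━━━━━━━━━━━━━━━┓━━━━━━━━━━━━━━━━━━┓
ckboxTree                  ┃cer               ┃
───────────────────────────┨──────────────────┨
 project/                  ┃67                ┃
x] README.md               ┃··                ┃
x] router.ts               ┃··                ┃
x] handler.css             ┃█·                ┃
x] utils.css               ┃··                ┃
x] utils.c                 ┃█·                ┃
x] utils.py                ┃                  ┃
x] database.html           ┃                  ┃
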